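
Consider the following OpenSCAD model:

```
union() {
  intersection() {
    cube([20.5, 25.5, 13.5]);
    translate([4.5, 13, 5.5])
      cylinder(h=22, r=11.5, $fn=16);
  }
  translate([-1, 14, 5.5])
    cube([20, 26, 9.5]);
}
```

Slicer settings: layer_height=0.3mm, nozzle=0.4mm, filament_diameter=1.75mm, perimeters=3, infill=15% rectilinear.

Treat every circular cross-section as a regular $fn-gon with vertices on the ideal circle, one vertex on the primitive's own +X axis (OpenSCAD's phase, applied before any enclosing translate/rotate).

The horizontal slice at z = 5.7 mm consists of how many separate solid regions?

1

At z = 5.7 mm: the cube is present — its section is the full 20.5×25.5 rectangle; the r=11.5 cylinder at (4.5, 13) contributes a regular 16-gon of circumradius 11.5; After intersecting: the r=11.5 cylinder at (4.5, 13) partially overlaps the 20.5×25.5 cube; clipping to the common part keeps 301.91 mm² — 1 connected region; the 20×26 cube at (-1, 14) contributes its full rectangle; Taking the union: the regions partially overlap (shared area 135.05 mm²), so overlapping operands fuse into one piece — 1 connected region. The result has 1 disconnected region.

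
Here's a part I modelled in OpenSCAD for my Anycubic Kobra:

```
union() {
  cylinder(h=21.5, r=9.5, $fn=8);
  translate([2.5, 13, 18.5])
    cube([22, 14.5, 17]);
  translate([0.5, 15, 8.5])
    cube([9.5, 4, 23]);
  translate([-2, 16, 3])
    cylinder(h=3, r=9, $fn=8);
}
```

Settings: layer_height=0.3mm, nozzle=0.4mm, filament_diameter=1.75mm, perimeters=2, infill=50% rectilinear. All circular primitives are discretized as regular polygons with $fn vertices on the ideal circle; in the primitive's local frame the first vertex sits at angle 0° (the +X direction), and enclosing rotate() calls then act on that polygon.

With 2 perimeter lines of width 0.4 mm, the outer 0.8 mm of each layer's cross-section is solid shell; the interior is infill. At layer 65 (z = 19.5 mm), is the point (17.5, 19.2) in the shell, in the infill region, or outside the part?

infill

At z = 19.5 mm: the r=9.5 cylinder contributes a regular 8-gon of circumradius 9.5; the cube at (2.5, 13) (footprint 22×14.5) is included at this height; the cube at (0.5, 15) is present — its section is the full 9.5×4 rectangle; the cylinder at (-2, 16) is not intersected at this z (z outside [3, 6]); Merging all regions: the regions partially overlap (shared area 30.00 mm²), so overlapping operands fuse into one piece — 2 connected regions. Overall, the cross-section has 2 separate islands. The nearest boundary edge runs (24.50, 13.00)→(2.50, 13.00); distance from the point to it = 6.20 mm. (Shell/infill is judged within the island containing the point — the largest one.) The point is inside the cross-section and 6.20 mm from the nearest boundary — more than the 0.8 mm shell width (2 × 0.4), so it's in the infill interior.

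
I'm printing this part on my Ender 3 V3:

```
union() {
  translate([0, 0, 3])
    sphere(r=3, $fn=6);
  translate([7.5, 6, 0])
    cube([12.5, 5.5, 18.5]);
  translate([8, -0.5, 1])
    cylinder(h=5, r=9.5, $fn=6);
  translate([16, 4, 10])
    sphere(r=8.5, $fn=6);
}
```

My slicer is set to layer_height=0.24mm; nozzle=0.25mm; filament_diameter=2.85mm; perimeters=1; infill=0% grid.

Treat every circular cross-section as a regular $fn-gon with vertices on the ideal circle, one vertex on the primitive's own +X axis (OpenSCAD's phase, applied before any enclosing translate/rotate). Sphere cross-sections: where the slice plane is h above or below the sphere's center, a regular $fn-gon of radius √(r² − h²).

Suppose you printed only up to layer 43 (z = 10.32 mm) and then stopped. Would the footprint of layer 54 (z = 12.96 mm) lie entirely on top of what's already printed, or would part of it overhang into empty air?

entirely on top

Compare the two slices. At z = 10.32: the sphere is absent (|z−center|=7.320 > r=3); the cube at (7.5, 6) (footprint 12.5×5.5) is included at this height (area 68.75 mm²); the cylinder at (8, -0.5) is absent (z outside [1, 6]); the r=8.5 sphere at (16, 4) slices to a regular 6-gon of circumradius 8.494 (√(r²−h²) with h=0.32 from center) (area = (6/2)·8.494²·sin(360°/6) = 187.44 mm²); Taking the union: the regions partially overlap — summed areas 256.19 mm² minus the doubly-counted overlap 52.45 mm² gives 203.74 mm² — area = 203.74 mm². At z = 12.96: the sphere is not intersected at this z (|z−center|=9.960 > r=3); the cube at (7.5, 6) is present — its section is the full 12.5×5.5 rectangle (area 68.75 mm²); the cylinder at (8, -0.5) is absent (z outside [1, 6]); the r=8.5 sphere at (16, 4) slices to a regular 6-gon of circumradius 7.968 (√(r²−h²) with h=2.96 from center) (area = (6/2)·7.968²·sin(360°/6) = 164.95 mm²); Combining (union): the regions partially overlap — summed areas 233.70 mm² minus the doubly-counted overlap 46.06 mm² gives 187.64 mm² — area = 187.64 mm². Checking containment: the cross-section at z = 12.96 is a subset of the cross-section at z = 10.32.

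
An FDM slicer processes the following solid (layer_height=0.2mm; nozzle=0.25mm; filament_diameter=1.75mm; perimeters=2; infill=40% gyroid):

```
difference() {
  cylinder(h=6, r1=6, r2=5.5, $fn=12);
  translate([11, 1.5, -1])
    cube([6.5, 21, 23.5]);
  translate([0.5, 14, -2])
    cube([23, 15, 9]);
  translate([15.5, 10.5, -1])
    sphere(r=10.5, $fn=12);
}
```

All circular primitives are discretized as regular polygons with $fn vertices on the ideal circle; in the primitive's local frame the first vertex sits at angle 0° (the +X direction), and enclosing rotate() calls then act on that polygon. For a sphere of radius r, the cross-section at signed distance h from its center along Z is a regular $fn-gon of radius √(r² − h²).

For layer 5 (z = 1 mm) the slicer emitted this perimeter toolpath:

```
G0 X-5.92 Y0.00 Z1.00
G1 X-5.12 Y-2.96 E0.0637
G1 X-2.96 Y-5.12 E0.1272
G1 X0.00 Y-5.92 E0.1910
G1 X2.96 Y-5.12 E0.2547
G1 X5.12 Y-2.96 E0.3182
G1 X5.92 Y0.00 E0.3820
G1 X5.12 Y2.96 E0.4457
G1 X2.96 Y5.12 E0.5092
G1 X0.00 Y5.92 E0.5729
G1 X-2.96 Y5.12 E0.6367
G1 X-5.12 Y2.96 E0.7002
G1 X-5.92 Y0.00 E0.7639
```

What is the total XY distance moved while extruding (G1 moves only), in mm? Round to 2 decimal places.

Sum the Euclidean lengths of each G1 segment: total = 36.75 mm.

36.75 mm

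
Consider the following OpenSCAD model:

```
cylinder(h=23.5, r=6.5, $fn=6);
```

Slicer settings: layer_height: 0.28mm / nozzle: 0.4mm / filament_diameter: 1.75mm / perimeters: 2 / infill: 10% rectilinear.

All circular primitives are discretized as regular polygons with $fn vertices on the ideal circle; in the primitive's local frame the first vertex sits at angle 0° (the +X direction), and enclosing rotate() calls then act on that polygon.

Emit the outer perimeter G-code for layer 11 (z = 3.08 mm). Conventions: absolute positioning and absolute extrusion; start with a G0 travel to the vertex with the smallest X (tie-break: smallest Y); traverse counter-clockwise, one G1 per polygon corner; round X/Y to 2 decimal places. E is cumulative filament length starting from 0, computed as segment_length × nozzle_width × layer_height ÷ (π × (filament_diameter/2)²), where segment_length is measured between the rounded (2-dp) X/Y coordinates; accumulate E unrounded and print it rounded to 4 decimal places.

G0 X-6.50 Y0.00 Z3.08
G1 X-3.25 Y-5.63 E0.3027
G1 X3.25 Y-5.63 E0.6054
G1 X6.50 Y0.00 E0.9081
G1 X3.25 Y5.63 E1.2108
G1 X-3.25 Y5.63 E1.5134
G1 X-6.50 Y0.00 E1.8161

At z = 3.08 mm: the r=6.5 cylinder gives a regular 6-gon of circumradius 6.5 (constant along its height). The outline is a single polygon with 6 vertices. Extrusion per mm of travel: 0.4 × 0.28 / (π × 0.875²) = 0.046564. Accumulating E over each segment gives final E = 1.8161.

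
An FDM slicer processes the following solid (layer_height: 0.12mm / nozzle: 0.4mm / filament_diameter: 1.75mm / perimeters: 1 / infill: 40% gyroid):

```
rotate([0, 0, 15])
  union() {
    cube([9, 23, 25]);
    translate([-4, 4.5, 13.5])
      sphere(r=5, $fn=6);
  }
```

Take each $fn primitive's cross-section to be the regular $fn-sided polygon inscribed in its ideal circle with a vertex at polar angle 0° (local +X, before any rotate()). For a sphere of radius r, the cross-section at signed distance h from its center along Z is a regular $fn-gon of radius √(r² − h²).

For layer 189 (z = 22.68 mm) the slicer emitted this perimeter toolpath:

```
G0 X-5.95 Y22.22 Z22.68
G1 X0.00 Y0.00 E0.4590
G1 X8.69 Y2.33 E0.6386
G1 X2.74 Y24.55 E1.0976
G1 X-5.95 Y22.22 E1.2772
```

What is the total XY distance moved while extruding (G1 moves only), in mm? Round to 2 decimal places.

64.00 mm

Sum the Euclidean lengths of each G1 segment: total = 64.00 mm.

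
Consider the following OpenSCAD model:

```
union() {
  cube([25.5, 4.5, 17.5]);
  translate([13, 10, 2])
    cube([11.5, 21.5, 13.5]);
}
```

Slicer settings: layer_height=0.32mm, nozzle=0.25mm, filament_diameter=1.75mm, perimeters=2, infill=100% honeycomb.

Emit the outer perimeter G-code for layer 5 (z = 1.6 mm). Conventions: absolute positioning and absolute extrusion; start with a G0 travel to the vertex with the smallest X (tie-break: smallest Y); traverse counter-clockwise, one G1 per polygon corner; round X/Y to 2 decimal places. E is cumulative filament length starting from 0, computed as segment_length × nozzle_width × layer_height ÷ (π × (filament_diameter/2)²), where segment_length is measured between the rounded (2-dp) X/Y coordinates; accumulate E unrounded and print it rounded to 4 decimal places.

At z = 1.6 mm: the cube (footprint 25.5×4.5) is included at this height; the cube at (13, 10) is not intersected at this z (z outside [2, 15.5]); Merging all regions: only the 25.5×4.5 cube is present, so the union is just that shape — 1 connected region. The outline is a single polygon with 4 vertices. Extrusion per mm of travel: 0.25 × 0.32 / (π × 0.875²) = 0.033260. Accumulating E over each segment gives final E = 1.9956.

G0 X0.00 Y0.00 Z1.60
G1 X25.50 Y0.00 E0.8481
G1 X25.50 Y4.50 E0.9978
G1 X0.00 Y4.50 E1.8459
G1 X0.00 Y0.00 E1.9956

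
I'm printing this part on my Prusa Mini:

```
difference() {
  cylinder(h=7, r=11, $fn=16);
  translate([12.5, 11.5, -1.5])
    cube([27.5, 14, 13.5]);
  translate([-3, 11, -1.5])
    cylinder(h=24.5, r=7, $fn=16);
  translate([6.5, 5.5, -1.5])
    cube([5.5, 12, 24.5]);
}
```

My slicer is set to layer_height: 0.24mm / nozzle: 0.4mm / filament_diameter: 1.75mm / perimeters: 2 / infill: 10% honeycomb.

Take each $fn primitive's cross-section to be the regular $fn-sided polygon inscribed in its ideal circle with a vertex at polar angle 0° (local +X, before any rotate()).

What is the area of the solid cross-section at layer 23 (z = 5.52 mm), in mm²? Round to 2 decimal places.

At z = 5.52 mm: the r=11 cylinder contributes a regular 16-gon of circumradius 11 (area = (16/2)·11.000²·sin(360°/16) = 370.44 mm²); the cube at (12.5, 11.5) is present — its section is the full 27.5×14 rectangle (area 385.00 mm²); the r=7 cylinder at (-3, 11) gives a regular 16-gon of circumradius 7 (constant along its height) (area = (16/2)·7.000²·sin(360°/16) = 150.01 mm²); the cube at (6.5, 5.5) is present — its section is the full 5.5×12 rectangle (area 66.00 mm²); Subtracting the remaining from the first: starting from the r=11 cylinder (370.44 mm²), the 27.5×14 cube at (12.5, 11.5) misses the remaining region (no effect); the r=7 cylinder at (-3, 11) partially overlaps it — only the 57.76 mm² overlap (of its 150.01 mm²) is removed, clipping the outline; the 5.5×12 cube at (6.5, 5.5) partially overlaps it — only the 5.19 mm² overlap (of its 66.00 mm²) is removed, clipping the outline — area = 307.49 mm². Overall, the cross-section is a single solid region. Net area = 307.49 mm².

307.49 mm²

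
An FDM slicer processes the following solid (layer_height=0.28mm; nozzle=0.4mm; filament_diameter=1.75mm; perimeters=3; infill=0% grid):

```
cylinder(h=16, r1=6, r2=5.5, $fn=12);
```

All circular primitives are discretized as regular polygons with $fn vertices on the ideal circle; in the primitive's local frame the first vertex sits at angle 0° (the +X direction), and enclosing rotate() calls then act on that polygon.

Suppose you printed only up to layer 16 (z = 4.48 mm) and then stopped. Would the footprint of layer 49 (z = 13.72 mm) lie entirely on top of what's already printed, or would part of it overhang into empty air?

Compare the two slices. At z = 4.48: the cone contributes a regular 12-gon of circumradius 5.860 (interpolated between r1=6 and r2=5.5 at t=0.280) (area = (12/2)·5.860²·sin(360°/12) = 103.02 mm²). At z = 13.72: the cone contributes a regular 12-gon of circumradius 5.571 (interpolated between r1=6 and r2=5.5 at t=0.858) (area = (12/2)·5.571²·sin(360°/12) = 93.12 mm²). Checking containment: the cross-section at z = 13.72 is a subset of the cross-section at z = 4.48.

entirely on top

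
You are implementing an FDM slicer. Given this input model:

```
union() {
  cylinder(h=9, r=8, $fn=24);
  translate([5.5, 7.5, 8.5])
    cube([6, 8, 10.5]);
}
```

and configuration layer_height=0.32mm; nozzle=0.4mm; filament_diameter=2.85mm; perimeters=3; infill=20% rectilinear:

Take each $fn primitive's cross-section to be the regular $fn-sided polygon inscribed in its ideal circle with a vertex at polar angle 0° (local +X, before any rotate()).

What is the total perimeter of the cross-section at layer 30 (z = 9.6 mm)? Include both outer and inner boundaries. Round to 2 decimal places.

28.00 mm

At z = 9.6 mm: the cylinder does not reach this height (z outside [0, 9]); the cube at (5.5, 7.5) is present — its section is the full 6×8 rectangle (perimeter 28.00 mm); Taking the union: only the 6×8 cube at (5.5, 7.5) is present, so the union is just that shape — boundary = 28.00 mm. Overall, the cross-section is a single solid region. Total boundary length (outer) = 28.00 mm.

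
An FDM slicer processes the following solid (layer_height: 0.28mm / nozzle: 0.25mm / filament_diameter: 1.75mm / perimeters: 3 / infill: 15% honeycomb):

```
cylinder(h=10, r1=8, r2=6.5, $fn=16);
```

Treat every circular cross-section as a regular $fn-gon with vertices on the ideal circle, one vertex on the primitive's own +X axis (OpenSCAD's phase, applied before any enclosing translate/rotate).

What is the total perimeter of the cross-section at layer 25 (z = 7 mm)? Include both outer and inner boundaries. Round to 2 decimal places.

At z = 7 mm: the cone: at t=0.700 of its height the radius interpolates to r₁+(r₂−r₁)t = 6.950, giving a regular 16-gon of that circumradius (perimeter = 2·16·6.950·sin(180°/16) = 43.39 mm). Overall, the cross-section is a single solid region. Total boundary length (outer) = 43.39 mm.

43.39 mm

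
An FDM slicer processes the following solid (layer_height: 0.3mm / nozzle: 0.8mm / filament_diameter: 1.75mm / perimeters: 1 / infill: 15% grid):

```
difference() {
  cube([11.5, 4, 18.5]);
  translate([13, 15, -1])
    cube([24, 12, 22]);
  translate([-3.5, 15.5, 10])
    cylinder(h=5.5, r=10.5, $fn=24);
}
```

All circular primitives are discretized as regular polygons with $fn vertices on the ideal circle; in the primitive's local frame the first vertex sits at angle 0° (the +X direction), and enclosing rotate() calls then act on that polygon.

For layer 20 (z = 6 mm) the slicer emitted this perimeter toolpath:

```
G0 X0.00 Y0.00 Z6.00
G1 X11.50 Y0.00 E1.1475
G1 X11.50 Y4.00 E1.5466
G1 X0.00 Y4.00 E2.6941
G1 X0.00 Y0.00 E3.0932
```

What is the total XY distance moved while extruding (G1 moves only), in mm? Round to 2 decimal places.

Sum the Euclidean lengths of each G1 segment: total = 31.00 mm.

31.00 mm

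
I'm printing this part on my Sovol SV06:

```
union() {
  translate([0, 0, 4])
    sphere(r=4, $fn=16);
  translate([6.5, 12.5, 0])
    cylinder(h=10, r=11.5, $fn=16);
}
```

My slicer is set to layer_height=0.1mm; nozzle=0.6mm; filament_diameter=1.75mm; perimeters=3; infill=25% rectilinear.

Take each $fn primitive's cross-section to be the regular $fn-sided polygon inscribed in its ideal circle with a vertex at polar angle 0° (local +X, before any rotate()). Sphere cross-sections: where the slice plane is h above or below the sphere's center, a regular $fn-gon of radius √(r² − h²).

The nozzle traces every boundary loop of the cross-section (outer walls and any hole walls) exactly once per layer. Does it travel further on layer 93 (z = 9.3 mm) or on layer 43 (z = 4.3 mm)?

Layer 93 (z = 9.3): the sphere is not intersected at this z (|z−center|=5.300 > r=4); the r=11.5 cylinder at (6.5, 12.5) gives a regular 16-gon of circumradius 11.5 (constant along its height) (perimeter = 2·16·11.500·sin(180°/16) = 71.79 mm); Combining (union): only the r=11.5 cylinder at (6.5, 12.5) is present, so the union is just that shape — boundary = 71.79 mm. So its perimeter = 71.79 mm. Layer 43 (z = 4.3): the sphere: section is a regular 16-gon, circumradius = √(r²−h²) = √(4²−0.3²) = 3.989 (perimeter = 2·16·3.989·sin(180°/16) = 24.90 mm); the r=11.5 cylinder at (6.5, 12.5) gives a regular 16-gon of circumradius 11.5 (constant along its height) (perimeter = 2·16·11.500·sin(180°/16) = 71.79 mm); Merging all regions: the regions partially overlap (shared area 4.10 mm²), so the edge portions inside another operand are dropped and the merged outline is re-measured after clipping — boundary = 86.14 mm. So its perimeter = 86.14 mm. Layer 43 is larger (86.14 vs 71.79 mm).

layer 43 (z = 4.3 mm)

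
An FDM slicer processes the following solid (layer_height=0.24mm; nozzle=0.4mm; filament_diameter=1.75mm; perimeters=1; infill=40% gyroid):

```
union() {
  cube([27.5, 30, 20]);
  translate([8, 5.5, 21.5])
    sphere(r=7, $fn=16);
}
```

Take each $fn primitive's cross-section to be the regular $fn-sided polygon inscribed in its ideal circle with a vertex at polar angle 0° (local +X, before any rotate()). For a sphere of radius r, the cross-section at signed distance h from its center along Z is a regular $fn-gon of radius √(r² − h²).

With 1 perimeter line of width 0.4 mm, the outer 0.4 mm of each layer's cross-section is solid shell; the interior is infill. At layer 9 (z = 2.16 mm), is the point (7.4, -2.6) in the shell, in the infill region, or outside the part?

outside

At z = 2.16 mm: the cube is present — its section is the full 27.5×30 rectangle; the sphere at (8, 5.5) does not reach this height (|z−center|=19.340 > r=7); Combining (union): only the 27.5×30 cube is present, so the union is just that shape — 1 connected region. Overall, the cross-section is a single solid region. The nearest boundary edge runs (0.00, 0.00)→(27.50, 0.00); distance from the point to it = 2.60 mm. The point is not inside any of the regions above, so it lies outside the cross-section (2.60 mm from the nearest boundary).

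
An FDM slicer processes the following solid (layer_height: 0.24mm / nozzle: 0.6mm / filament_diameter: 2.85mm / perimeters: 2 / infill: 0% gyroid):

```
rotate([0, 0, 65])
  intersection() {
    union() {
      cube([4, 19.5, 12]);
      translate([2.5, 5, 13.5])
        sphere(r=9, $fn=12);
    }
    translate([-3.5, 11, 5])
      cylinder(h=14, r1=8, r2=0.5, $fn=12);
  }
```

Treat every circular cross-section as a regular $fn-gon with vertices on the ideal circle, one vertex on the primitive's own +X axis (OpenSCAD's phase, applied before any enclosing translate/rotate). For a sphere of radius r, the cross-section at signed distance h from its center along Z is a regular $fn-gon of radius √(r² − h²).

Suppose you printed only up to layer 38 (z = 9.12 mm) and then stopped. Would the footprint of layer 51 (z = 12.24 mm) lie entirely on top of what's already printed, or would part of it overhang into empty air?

part overhangs

Compare the two slices. At z = 9.12: the cube (footprint 4×19.5) is included at this height (area 78.00 mm²); the r=9 sphere at (2.5, 5) slices to a regular 12-gon of circumradius 7.862 (√(r²−h²) with h=4.38 from center) (area = (12/2)·7.862²·sin(360°/12) = 185.45 mm²); Combining (union): the regions partially overlap — summed areas 263.45 mm² minus the doubly-counted overlap 50.31 mm² gives 213.14 mm² — area = 213.14 mm²; the cone at (-3.5, 11) contributes a regular 12-gon of circumradius 5.793 (interpolated between r1=8 and r2=0.5 at t=0.294) (area = (12/2)·5.793²·sin(360°/12) = 100.67 mm²); After intersecting: the cone at (-3.5, 11) partially overlaps that combined region; clipping to the common part keeps 37.59 mm² — area = 37.59 mm²; (rotated 65° about Z; rotation is an isometry so areas/perimeters/island counts are preserved). At z = 12.24: the cube is not intersected at this z (z outside [0, 12]); the r=9 sphere at (2.5, 5) slices to a regular 12-gon of circumradius 8.911 (√(r²−h²) with h=1.26 from center) (area = (12/2)·8.911²·sin(360°/12) = 238.24 mm²); Taking the union: only the r=9 sphere at (2.5, 5) is present, so the union is just that shape — area = 238.24 mm²; the cone at (-3.5, 11) contributes a regular 12-gon of circumradius 4.121 (interpolated between r1=8 and r2=0.5 at t=0.517) (area = (12/2)·4.121²·sin(360°/12) = 50.96 mm²); Keeping only the common overlap: the cone at (-3.5, 11) partially overlaps that combined region; clipping to the common part keeps 24.84 mm² — area = 24.84 mm²; (whole slice rotated 65° about Z — lengths, areas and connectivity unchanged). Checking containment: at z = 12.24 the cross-section extends beyond the z = 9.12 cross-section by about 8.09 mm².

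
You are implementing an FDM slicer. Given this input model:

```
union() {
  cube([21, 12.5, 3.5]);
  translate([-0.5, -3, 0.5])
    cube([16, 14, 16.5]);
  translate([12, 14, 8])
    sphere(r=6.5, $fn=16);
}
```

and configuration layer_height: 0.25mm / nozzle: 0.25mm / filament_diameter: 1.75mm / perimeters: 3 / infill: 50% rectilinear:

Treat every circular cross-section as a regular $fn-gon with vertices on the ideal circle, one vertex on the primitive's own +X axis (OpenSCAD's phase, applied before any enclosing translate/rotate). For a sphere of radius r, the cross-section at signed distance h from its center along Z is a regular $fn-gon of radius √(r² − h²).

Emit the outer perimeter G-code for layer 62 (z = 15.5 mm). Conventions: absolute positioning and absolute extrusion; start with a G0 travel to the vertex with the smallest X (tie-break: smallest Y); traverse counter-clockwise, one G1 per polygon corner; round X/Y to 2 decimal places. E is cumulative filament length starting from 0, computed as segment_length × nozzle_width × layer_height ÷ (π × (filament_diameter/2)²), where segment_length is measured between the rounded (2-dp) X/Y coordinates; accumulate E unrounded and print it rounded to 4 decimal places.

G0 X-0.50 Y-3.00 Z15.50
G1 X15.50 Y-3.00 E0.4158
G1 X15.50 Y11.00 E0.7795
G1 X-0.50 Y11.00 E1.1953
G1 X-0.50 Y-3.00 E1.5591

At z = 15.5 mm: the cube is absent (z outside [0, 3.5]); the cube at (-0.5, -3) (footprint 16×14) is included at this height; the sphere at (12, 14) is not intersected at this z (|z−center|=7.500 > r=6.5); Merging all regions: only the 16×14 cube at (-0.5, -3) is present, so the union is just that shape — 1 connected region. The outline is a single polygon with 4 vertices. Extrusion per mm of travel: 0.25 × 0.25 / (π × 0.875²) = 0.025984. Accumulating E over each segment gives final E = 1.5591.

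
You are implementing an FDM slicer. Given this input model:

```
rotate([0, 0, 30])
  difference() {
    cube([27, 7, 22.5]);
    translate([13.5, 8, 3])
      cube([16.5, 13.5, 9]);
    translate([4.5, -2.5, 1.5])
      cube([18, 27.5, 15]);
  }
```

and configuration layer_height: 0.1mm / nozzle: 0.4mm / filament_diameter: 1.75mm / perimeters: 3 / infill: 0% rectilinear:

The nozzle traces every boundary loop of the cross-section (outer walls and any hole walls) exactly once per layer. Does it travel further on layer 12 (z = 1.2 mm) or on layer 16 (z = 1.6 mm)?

Layer 12 (z = 1.2): the 27×7 cube contributes its full rectangle (perimeter 68.00 mm); the cube at (13.5, 8) is absent (z outside [3, 12]); the cube at (4.5, -2.5) does not reach this height (z outside [1.5, 16.5]); Taking the first minus the rest: none of the subtracted shapes is present at this height, so the 27×7 cube is unchanged — boundary = 68.00 mm; (whole slice rotated 30° about Z — lengths, areas and connectivity unchanged). So its perimeter = 68.00 mm. Layer 16 (z = 1.6): the cube (footprint 27×7) is included at this height (perimeter 68.00 mm); the cube at (13.5, 8) does not reach this height (z outside [3, 12]); the cube at (4.5, -2.5) (footprint 18×27.5) is included at this height (perimeter 91.00 mm); Subtracting the remaining from the first: starting from the 27×7 cube, the 18×27.5 cube at (4.5, -2.5) partially overlaps it — only the 126.00 mm² overlap (of its 495.00 mm²) is removed, clipping the outline — boundary = 46.00 mm; (rotated 30° about Z; rotation is an isometry so areas/perimeters/island counts are preserved). So its perimeter = 46.00 mm. Layer 12 is larger (68.00 vs 46.00 mm).

layer 12 (z = 1.2 mm)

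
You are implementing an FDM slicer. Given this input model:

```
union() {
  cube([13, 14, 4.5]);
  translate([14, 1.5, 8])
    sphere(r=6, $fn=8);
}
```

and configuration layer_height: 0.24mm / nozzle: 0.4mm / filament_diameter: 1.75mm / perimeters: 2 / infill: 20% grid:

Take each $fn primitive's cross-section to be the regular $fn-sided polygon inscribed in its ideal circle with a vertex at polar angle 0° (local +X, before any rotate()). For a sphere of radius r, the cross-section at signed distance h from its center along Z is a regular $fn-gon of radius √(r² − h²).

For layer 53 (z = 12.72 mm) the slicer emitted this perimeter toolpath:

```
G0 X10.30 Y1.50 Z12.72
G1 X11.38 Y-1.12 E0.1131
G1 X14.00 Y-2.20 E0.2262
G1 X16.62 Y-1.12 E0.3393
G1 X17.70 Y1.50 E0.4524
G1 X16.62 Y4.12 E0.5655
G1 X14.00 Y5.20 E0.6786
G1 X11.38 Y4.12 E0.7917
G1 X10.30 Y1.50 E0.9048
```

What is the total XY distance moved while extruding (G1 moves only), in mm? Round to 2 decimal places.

Sum the Euclidean lengths of each G1 segment: total = 22.67 mm.

22.67 mm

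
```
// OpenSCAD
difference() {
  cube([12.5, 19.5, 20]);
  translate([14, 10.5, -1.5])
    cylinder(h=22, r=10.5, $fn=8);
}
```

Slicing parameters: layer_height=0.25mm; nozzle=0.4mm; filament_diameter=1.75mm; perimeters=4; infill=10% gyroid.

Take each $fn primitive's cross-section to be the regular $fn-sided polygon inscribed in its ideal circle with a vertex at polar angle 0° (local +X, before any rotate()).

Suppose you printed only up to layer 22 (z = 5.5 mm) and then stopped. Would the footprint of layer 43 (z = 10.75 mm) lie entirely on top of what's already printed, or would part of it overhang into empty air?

entirely on top

Compare the two slices. At z = 5.5: the cube is present — its section is the full 12.5×19.5 rectangle (area 243.75 mm²); the cylinder at (14, 10.5): section is a regular 8-gon, circumradius r=10.5 (area = (8/2)·10.500²·sin(360°/8) = 311.83 mm²); Taking the first minus the rest: starting from the 12.5×19.5 cube (243.75 mm²), the r=10.5 cylinder at (14, 10.5) partially overlaps it — only the 124.42 mm² overlap (of its 311.83 mm²) is removed, clipping the outline — area = 119.33 mm². At z = 10.75: the 12.5×19.5 cube contributes its full rectangle (area 243.75 mm²); the r=10.5 cylinder at (14, 10.5) contributes a regular 8-gon of circumradius 10.5 (area = (8/2)·10.500²·sin(360°/8) = 311.83 mm²); Subtracting the remaining from the first: starting from the 12.5×19.5 cube (243.75 mm²), the r=10.5 cylinder at (14, 10.5) partially overlaps it — only the 124.42 mm² overlap (of its 311.83 mm²) is removed, clipping the outline — area = 119.33 mm². Checking containment: the cross-section at z = 10.75 is a subset of the cross-section at z = 5.5.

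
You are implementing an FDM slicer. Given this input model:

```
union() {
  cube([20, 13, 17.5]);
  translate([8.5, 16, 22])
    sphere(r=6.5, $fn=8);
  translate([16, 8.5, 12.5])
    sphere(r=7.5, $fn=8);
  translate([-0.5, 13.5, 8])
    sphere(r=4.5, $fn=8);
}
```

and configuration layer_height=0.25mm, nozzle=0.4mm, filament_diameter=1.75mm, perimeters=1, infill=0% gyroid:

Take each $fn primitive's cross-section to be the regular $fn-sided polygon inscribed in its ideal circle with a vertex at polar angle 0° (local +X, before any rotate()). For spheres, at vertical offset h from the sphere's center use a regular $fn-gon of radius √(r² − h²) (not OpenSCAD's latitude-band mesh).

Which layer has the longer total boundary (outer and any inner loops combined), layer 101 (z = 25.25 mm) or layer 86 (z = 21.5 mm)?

layer 86 (z = 21.5 mm)

Layer 101 (z = 25.25): the cube does not reach this height (z outside [0, 17.5]); the r=6.5 sphere at (8.5, 16) contributes a regular 8-gon of circumradius √(6.5²−3.25²) = 5.629 (perimeter = 2·8·5.629·sin(180°/8) = 34.47 mm); the sphere at (16, 8.5) is absent (|z−center|=12.750 > r=7.5); the sphere at (-0.5, 13.5) does not reach this height (|z−center|=17.250 > r=4.5); Taking the union: only the r=6.5 sphere at (8.5, 16) is present, so the union is just that shape — boundary = 34.47 mm. So its perimeter = 34.47 mm. Layer 86 (z = 21.5): the cube is not intersected at this z (z outside [0, 17.5]); the r=6.5 sphere at (8.5, 16) slices to a regular 8-gon of circumradius 6.481 (√(r²−h²) with h=0.5 from center) (perimeter = 2·8·6.481·sin(180°/8) = 39.68 mm); the sphere at (16, 8.5) is not intersected at this z (|z−center|=9.000 > r=7.5); the sphere at (-0.5, 13.5) is not intersected at this z (|z−center|=13.500 > r=4.5); Combining (union): only the r=6.5 sphere at (8.5, 16) is present, so the union is just that shape — boundary = 39.68 mm. So its perimeter = 39.68 mm. Layer 86 is larger (39.68 vs 34.47 mm).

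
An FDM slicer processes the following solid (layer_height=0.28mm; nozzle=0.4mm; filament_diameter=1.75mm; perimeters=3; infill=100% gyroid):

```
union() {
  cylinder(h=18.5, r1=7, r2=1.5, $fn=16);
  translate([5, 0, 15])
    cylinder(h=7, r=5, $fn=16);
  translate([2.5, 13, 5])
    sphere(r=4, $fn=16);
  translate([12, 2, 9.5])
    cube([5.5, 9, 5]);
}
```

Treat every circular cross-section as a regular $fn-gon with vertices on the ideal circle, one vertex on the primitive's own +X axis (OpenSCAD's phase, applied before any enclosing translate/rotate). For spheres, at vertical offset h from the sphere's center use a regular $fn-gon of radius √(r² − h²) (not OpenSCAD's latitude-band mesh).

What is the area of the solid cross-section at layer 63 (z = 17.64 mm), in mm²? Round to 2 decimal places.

At z = 17.64 mm: the cone (r1=7→r2=1.5) has section circumradius 1.756 here — a regular 16-gon (area = (16/2)·1.756²·sin(360°/16) = 9.44 mm²); the r=5 cylinder at (5, 0) contributes a regular 16-gon of circumradius 5 (area = (16/2)·5.000²·sin(360°/16) = 76.54 mm²); the sphere at (2.5, 13) is absent (|z−center|=12.640 > r=4); the cube at (12, 2) is absent (z outside [9.5, 14.5]); Combining (union): the regions partially overlap — summed areas 85.97 mm² minus the doubly-counted overlap 4.13 mm² gives 81.84 mm² — area = 81.84 mm². Overall, the cross-section is a single solid region. Net area = 81.84 mm².

81.84 mm²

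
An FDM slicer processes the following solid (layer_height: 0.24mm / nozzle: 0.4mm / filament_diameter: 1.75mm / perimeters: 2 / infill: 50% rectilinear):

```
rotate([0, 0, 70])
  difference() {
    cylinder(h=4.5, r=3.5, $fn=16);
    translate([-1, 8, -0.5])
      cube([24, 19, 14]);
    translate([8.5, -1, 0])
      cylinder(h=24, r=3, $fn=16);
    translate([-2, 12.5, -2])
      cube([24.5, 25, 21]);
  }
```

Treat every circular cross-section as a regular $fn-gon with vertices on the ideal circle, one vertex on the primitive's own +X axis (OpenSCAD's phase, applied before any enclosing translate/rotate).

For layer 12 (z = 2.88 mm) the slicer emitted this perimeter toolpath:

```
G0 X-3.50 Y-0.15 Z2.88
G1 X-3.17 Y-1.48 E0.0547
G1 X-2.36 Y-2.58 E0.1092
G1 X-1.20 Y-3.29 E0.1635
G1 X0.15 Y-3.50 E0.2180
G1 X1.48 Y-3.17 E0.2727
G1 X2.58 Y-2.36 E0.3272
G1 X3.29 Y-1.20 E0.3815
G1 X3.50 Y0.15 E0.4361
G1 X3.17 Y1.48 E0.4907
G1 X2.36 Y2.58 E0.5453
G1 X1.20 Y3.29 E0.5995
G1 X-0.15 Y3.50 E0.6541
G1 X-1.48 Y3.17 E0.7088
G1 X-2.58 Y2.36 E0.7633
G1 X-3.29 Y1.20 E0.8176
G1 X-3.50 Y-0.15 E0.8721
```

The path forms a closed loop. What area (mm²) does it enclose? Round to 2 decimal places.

37.50 mm²

Apply the shoelace formula to the sequence of (X, Y) vertices; enclosed area = 37.50 mm².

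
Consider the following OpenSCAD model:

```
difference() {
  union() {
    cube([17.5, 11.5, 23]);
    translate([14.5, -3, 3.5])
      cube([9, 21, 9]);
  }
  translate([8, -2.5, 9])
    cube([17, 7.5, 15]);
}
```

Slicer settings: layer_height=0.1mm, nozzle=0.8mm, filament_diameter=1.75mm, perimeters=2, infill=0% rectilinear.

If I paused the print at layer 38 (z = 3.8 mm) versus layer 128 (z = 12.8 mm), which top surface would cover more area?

Layer 38 (z = 3.8): the cube is present — its section is the full 17.5×11.5 rectangle (area 201.25 mm²); the 9×21 cube at (14.5, -3) contributes its full rectangle (area 189.00 mm²); Taking the union: the regions partially overlap — summed areas 390.25 mm² minus the doubly-counted overlap 34.50 mm² gives 355.75 mm² — area = 355.75 mm²; the cube at (8, -2.5) is not intersected at this z (z outside [9, 24]); Subtracting the remaining from the first: none of the subtracted shapes is present at this height, so that combined region is unchanged — area = 355.75 mm². So its area = 355.75 mm². Layer 128 (z = 12.8): the cube (footprint 17.5×11.5) is included at this height (area 201.25 mm²); the cube at (14.5, -3) is absent (z outside [3.5, 12.5]); Combining (union): only the 17.5×11.5 cube is present, so the union is just that shape — area = 201.25 mm²; the cube at (8, -2.5) (footprint 17×7.5) is included at this height (area 127.50 mm²); Taking the first minus the rest: starting from the result so far (201.25 mm²), the 17×7.5 cube at (8, -2.5) partially overlaps it — only the 47.50 mm² overlap (of its 127.50 mm²) is removed, clipping the outline — area = 153.75 mm². So its area = 153.75 mm². Layer 38 is larger (355.75 vs 153.75 mm²).

layer 38 (z = 3.8 mm)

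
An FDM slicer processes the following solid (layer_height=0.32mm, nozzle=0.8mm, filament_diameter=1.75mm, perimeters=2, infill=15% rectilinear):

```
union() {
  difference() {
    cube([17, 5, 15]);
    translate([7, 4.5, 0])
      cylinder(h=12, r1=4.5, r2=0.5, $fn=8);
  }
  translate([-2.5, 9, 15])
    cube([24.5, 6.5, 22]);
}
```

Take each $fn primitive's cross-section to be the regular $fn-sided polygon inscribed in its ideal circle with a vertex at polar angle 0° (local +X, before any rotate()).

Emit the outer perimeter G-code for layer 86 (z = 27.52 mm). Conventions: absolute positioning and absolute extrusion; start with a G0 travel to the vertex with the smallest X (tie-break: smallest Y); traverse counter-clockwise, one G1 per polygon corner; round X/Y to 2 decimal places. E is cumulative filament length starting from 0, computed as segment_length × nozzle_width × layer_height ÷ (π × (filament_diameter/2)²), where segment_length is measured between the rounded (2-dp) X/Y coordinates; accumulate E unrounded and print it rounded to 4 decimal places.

G0 X-2.50 Y9.00 Z27.52
G1 X22.00 Y9.00 E2.6076
G1 X22.00 Y15.50 E3.2994
G1 X-2.50 Y15.50 E5.9070
G1 X-2.50 Y9.00 E6.5988

At z = 27.52 mm: the cube is absent (z outside [0, 15]); the cone at (7, 4.5) is not intersected at this z (z outside [0, 12]); Subtracting the remaining from the first: the first operand is absent here, so nothing remains; the 24.5×6.5 cube at (-2.5, 9) contributes its full rectangle; Taking the union: only the 24.5×6.5 cube at (-2.5, 9) is present, so the union is just that shape — 1 connected region. The outline is a single polygon with 4 vertices. Extrusion per mm of travel: 0.8 × 0.32 / (π × 0.875²) = 0.106432. Accumulating E over each segment gives final E = 6.5988.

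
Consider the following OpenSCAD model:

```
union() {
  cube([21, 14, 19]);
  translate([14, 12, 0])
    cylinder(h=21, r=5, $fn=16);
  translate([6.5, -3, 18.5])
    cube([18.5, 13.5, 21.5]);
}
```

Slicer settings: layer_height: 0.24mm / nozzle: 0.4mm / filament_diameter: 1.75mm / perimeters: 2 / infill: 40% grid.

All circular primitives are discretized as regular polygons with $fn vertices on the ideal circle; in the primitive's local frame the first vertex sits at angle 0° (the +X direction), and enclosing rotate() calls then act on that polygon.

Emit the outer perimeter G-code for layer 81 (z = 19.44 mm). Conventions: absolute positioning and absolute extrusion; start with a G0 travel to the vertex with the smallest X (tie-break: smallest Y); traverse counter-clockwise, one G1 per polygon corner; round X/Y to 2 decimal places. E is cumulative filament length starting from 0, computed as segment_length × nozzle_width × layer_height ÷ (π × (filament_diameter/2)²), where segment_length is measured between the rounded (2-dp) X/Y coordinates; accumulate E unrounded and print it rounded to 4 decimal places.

G0 X6.50 Y-3.00 Z19.44
G1 X25.00 Y-3.00 E0.7384
G1 X25.00 Y10.50 E1.2772
G1 X18.70 Y10.50 E1.5286
G1 X19.00 Y12.00 E1.5897
G1 X18.62 Y13.91 E1.6674
G1 X17.54 Y15.54 E1.7455
G1 X15.91 Y16.62 E1.8235
G1 X14.00 Y17.00 E1.9012
G1 X12.09 Y16.62 E1.9790
G1 X10.46 Y15.54 E2.0570
G1 X9.38 Y13.91 E2.1350
G1 X9.00 Y12.00 E2.2128
G1 X9.30 Y10.50 E2.2738
G1 X6.50 Y10.50 E2.3856
G1 X6.50 Y-3.00 E2.9244

At z = 19.44 mm: the cube is not intersected at this z (z outside [0, 19]); the cylinder at (14, 12): section is a regular 16-gon, circumradius r=5; the cube at (6.5, -3) is present — its section is the full 18.5×13.5 rectangle; Merging all regions: the regions partially overlap (shared area 23.72 mm²), so overlapping operands fuse into one piece — 1 connected region. The outline is a single polygon with 15 vertices. Extrusion per mm of travel: 0.4 × 0.24 / (π × 0.875²) = 0.039912. Accumulating E over each segment gives final E = 2.9244.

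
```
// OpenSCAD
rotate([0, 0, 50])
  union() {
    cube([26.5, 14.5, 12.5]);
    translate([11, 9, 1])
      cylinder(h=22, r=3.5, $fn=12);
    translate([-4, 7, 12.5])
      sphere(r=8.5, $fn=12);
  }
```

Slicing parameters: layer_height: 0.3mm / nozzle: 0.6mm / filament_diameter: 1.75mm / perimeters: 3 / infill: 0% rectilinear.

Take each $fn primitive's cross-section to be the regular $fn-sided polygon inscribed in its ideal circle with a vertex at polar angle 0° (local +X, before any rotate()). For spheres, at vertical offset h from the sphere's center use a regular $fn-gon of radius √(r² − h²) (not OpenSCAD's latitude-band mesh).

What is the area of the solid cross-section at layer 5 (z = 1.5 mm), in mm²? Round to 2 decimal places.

384.25 mm²

At z = 1.5 mm: the cube (footprint 26.5×14.5) is included at this height (area 384.25 mm²); the r=3.5 cylinder at (11, 9) gives a regular 12-gon of circumradius 3.5 (constant along its height) (area = (12/2)·3.500²·sin(360°/12) = 36.75 mm²); the sphere at (-4, 7) does not reach this height (|z−center|=11.000 > r=8.5); Combining (union): the r=3.5 cylinder at (11, 9) lies entirely inside the 26.5×14.5 cube, so the union is just the 26.5×14.5 cube — area = 384.25 mm²; (rotated 50° about Z; rotation is an isometry so areas/perimeters/island counts are preserved). Overall, the cross-section is a single solid region. Net area = 384.25 mm².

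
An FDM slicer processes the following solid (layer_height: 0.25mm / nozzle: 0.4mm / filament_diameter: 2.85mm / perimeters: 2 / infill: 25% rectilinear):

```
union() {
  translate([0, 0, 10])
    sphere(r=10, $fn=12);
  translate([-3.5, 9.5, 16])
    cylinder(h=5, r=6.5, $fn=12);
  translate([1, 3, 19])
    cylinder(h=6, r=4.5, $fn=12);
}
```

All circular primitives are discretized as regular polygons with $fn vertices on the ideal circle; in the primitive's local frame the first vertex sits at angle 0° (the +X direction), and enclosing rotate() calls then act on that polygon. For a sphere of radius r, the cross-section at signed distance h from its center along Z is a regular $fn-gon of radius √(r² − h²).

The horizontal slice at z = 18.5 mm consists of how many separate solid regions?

At z = 18.5 mm: the r=10 sphere contributes a regular 12-gon of circumradius √(10²−8.5²) = 5.268; the cylinder at (-3.5, 9.5): section is a regular 12-gon, circumradius r=6.5; the cylinder at (1, 3) is not intersected at this z (z outside [19, 25]); Taking the union: the regions partially overlap (shared area 5.07 mm²), so overlapping operands fuse into one piece — 1 connected region. The result has 1 disconnected region.

1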